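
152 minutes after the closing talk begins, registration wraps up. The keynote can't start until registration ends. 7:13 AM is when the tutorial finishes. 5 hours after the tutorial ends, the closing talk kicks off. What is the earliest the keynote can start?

The closing talk starts at 7:13 AM + 300 min = 12:13 PM.
Registration ends at 12:13 PM + 152 min = 2:45 PM.
The keynote is bounded by registration, so the earliest it can start is 2:45 PM.

2:45 PM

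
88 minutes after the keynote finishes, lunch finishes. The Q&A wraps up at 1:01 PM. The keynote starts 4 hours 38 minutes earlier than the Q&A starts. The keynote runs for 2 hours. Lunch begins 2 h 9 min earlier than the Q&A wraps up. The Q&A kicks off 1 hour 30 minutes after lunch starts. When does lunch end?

11:12 AM

Lunch starts at 1:01 PM − 129 min = 10:52 AM.
The Q&A starts at 10:52 AM + 90 min = 12:22 PM.
The keynote starts at 12:22 PM − 278 min = 7:44 AM.
The keynote ends at 7:44 AM + 120 min = 9:44 AM.
Lunch ends at 9:44 AM + 88 min = 11:12 AM.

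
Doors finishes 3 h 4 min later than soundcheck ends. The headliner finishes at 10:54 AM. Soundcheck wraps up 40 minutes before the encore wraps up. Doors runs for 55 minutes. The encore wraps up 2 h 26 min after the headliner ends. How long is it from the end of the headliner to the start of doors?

3 h 55 min

The encore ends at 10:54 AM + 146 min = 1:20 PM.
Soundcheck ends at 1:20 PM − 40 min = 12:40 PM.
Doors ends at 12:40 PM + 184 min = 3:44 PM.
Doors starts at 3:44 PM − 55 min = 2:49 PM.
From 10:54 AM to 2:49 PM is 3 h 55 min.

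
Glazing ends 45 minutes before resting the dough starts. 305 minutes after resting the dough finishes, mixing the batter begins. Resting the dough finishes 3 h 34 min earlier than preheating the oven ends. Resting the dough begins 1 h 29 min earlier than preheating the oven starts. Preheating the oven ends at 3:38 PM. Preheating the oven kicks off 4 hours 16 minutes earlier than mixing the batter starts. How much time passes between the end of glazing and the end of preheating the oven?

Resting the dough ends at 3:38 PM − 214 min = 12:04 PM.
Mixing the batter starts at 12:04 PM + 305 min = 5:09 PM.
Preheating the oven starts at 5:09 PM − 256 min = 12:53 PM.
Resting the dough starts at 12:53 PM − 89 min = 11:24 AM.
Glazing ends at 11:24 AM − 45 min = 10:39 AM.
From 10:39 AM to 3:38 PM is 4 h 59 min.

4 h 59 min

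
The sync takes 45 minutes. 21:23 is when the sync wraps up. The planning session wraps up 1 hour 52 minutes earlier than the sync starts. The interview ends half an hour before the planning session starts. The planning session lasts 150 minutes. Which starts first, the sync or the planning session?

The sync starts at 21:23 − 45 min = 20:38.
The planning session ends at 20:38 − 112 min = 18:46.
The planning session starts at 18:46 − 150 min = 16:16.
The sync starts at 20:38 and the planning session starts at 16:16, so the planning session is first.

the planning session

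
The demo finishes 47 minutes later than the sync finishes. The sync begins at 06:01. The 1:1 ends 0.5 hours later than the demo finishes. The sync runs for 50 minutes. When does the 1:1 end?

08:08

The sync ends at 06:01 + 50 min = 06:51.
The demo ends at 06:51 + 47 min = 07:38.
The 1:1 ends at 07:38 + 30 min = 08:08.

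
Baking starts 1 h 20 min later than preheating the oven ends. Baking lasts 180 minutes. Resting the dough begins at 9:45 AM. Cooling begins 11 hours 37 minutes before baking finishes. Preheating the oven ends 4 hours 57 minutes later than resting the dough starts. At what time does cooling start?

7:25 AM

Preheating the oven ends at 9:45 AM + 297 min = 2:42 PM.
Baking starts at 2:42 PM + 80 min = 4:02 PM.
Baking ends at 4:02 PM + 180 min = 7:02 PM.
Cooling starts at 7:02 PM − 697 min = 7:25 AM.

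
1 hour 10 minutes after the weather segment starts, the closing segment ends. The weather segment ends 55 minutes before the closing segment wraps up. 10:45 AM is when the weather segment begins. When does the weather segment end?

11:00 AM

The closing segment ends at 10:45 AM + 70 min = 11:55 AM.
The weather segment ends at 11:55 AM − 55 min = 11:00 AM.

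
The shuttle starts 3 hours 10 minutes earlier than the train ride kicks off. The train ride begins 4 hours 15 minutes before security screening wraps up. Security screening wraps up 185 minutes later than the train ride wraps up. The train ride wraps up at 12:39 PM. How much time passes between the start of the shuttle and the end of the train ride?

Security screening ends at 12:39 PM + 185 min = 3:44 PM.
The train ride starts at 3:44 PM − 255 min = 11:29 AM.
The shuttle starts at 11:29 AM − 190 min = 8:19 AM.
From 8:19 AM to 12:39 PM is 4 h 20 min.

4 h 20 min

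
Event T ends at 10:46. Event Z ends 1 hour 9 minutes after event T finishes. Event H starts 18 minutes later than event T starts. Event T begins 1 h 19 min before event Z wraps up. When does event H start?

Event Z ends at 10:46 + 69 min = 11:55.
Event T starts at 11:55 − 79 min = 10:36.
Event H starts at 10:36 + 18 min = 10:54.

10:54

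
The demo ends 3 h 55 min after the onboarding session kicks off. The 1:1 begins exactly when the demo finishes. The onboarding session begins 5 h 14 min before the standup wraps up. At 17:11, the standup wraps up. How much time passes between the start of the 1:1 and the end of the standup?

1 h 19 min

The onboarding session starts at 17:11 − 314 min = 11:57.
The demo ends at 11:57 + 235 min = 15:52.
So the 1:1 starts at 15:52.
From 15:52 to 17:11 is 1 h 19 min.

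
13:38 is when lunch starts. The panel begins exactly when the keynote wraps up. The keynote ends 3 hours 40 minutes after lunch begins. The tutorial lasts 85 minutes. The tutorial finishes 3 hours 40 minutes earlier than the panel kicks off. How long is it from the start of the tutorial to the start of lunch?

1 h 25 min

The keynote ends at 13:38 + 220 min = 17:18.
So the panel starts at 17:18.
The tutorial ends at 17:18 − 220 min = 13:38.
The tutorial starts at 13:38 − 85 min = 12:13.
From 12:13 to 13:38 is 1 h 25 min.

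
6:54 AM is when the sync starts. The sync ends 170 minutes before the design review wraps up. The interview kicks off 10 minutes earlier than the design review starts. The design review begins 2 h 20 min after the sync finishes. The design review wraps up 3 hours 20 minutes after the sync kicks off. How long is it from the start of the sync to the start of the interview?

The design review ends at 6:54 AM + 200 min = 10:14 AM.
The sync ends at 10:14 AM − 170 min = 7:24 AM.
The design review starts at 7:24 AM + 140 min = 9:44 AM.
The interview starts at 9:44 AM − 10 min = 9:34 AM.
From 6:54 AM to 9:34 AM is 2 h 40 min.

2 h 40 min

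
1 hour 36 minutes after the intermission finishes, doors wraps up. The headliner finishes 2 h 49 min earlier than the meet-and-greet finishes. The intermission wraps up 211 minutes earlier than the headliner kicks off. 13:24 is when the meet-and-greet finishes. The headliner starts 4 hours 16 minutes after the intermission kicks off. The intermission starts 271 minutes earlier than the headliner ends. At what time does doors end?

The headliner ends at 13:24 − 169 min = 10:35.
The intermission starts at 10:35 − 271 min = 06:04.
The headliner starts at 06:04 + 256 min = 10:20.
The intermission ends at 10:20 − 211 min = 06:49.
Doors ends at 06:49 + 96 min = 08:25.

08:25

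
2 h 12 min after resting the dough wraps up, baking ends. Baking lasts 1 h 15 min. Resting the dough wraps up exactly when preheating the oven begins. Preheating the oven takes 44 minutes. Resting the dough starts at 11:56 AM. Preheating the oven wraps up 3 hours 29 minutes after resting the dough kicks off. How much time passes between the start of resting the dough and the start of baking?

222 minutes

Preheating the oven ends at 11:56 AM + 209 min = 3:25 PM.
Preheating the oven starts at 3:25 PM − 44 min = 2:41 PM.
So resting the dough ends at 2:41 PM.
Baking ends at 2:41 PM + 132 min = 4:53 PM.
Baking starts at 4:53 PM − 75 min = 3:38 PM.
From 11:56 AM to 3:38 PM is 222 minutes.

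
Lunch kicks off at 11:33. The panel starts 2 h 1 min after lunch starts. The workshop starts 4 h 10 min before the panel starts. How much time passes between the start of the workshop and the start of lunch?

2 hours 9 minutes

The panel starts at 11:33 + 121 min = 13:34.
The workshop starts at 13:34 − 250 min = 09:24.
From 09:24 to 11:33 is 2 hours 9 minutes.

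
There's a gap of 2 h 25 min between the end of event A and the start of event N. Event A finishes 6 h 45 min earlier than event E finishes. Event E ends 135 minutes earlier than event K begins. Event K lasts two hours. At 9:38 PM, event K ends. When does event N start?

1:03 PM

Event K starts at 9:38 PM − 120 min = 7:38 PM.
Event E ends at 7:38 PM − 135 min = 5:23 PM.
Event A ends at 5:23 PM − 405 min = 10:38 AM.
Event N starts at 10:38 AM + 145 min = 1:03 PM.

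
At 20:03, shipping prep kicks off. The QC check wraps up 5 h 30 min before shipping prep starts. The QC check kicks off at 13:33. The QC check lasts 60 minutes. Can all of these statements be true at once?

The QC check ends at 20:03 − 330 min = 14:33.
The QC check starts at 14:33 − 60 min = 13:33.
That matches the stated 13:33, so the schedule is consistent.

Yes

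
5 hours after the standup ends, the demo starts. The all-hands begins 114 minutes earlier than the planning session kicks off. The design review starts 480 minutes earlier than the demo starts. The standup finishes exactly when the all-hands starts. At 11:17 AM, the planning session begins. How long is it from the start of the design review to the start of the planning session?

The all-hands starts at 11:17 AM − 114 min = 9:23 AM.
So the standup ends at 9:23 AM.
The demo starts at 9:23 AM + 300 min = 2:23 PM.
The design review starts at 2:23 PM − 480 min = 6:23 AM.
From 6:23 AM to 11:17 AM is 294 minutes.

294 minutes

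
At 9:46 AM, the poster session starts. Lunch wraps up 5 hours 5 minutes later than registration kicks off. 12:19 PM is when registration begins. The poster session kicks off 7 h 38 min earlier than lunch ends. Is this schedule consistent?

Yes

Lunch ends at 12:19 PM + 305 min = 5:24 PM.
The poster session starts at 5:24 PM − 458 min = 9:46 AM.
That matches the stated 9:46 AM, so the schedule is consistent.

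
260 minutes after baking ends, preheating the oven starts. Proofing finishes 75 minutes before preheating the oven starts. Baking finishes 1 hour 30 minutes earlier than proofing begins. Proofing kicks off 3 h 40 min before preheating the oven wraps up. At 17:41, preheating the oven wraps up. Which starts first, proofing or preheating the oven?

proofing

Proofing starts at 17:41 − 220 min = 14:01.
Baking ends at 14:01 − 90 min = 12:31.
Preheating the oven starts at 12:31 + 260 min = 16:51.
Proofing starts at 14:01 and preheating the oven starts at 16:51, so proofing is first.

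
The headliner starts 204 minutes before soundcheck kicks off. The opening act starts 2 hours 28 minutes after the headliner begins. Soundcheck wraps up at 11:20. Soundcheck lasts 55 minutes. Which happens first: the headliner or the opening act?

the headliner

Soundcheck starts at 11:20 − 55 min = 10:25.
The headliner starts at 10:25 − 204 min = 07:01.
The opening act starts at 07:01 + 148 min = 09:29.
The headliner starts at 07:01 and the opening act starts at 09:29, so the headliner is first.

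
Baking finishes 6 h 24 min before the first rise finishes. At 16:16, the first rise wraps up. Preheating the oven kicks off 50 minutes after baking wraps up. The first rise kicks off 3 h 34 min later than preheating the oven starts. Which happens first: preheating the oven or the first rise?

Baking ends at 16:16 − 384 min = 09:52.
Preheating the oven starts at 09:52 + 50 min = 10:42.
The first rise starts at 10:42 + 214 min = 14:16.
Preheating the oven starts at 10:42 and the first rise starts at 14:16, so preheating the oven is first.

preheating the oven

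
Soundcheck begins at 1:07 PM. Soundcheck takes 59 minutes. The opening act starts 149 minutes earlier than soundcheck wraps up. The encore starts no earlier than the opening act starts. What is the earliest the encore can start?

Soundcheck ends at 1:07 PM + 59 min = 2:06 PM.
The opening act starts at 2:06 PM − 149 min = 11:37 AM.
The encore is bounded by the opening act, so the earliest it can start is 11:37 AM.

11:37 AM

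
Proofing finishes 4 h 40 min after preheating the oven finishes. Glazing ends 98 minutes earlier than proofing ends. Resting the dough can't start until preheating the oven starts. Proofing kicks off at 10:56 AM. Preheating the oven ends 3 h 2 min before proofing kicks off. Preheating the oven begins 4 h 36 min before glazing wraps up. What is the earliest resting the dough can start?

Preheating the oven ends at 10:56 AM − 182 min = 7:54 AM.
Proofing ends at 7:54 AM + 280 min = 12:34 PM.
Glazing ends at 12:34 PM − 98 min = 10:56 AM.
Preheating the oven starts at 10:56 AM − 276 min = 6:20 AM.
Resting the dough is bounded by preheating the oven, so the earliest it can start is 6:20 AM.

6:20 AM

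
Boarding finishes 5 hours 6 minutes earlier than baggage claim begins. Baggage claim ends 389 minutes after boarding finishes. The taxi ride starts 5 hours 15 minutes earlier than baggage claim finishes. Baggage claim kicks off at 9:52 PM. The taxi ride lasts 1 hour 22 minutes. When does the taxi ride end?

7:22 PM

Boarding ends at 9:52 PM − 306 min = 4:46 PM.
Baggage claim ends at 4:46 PM + 389 min = 11:15 PM.
The taxi ride starts at 11:15 PM − 315 min = 6:00 PM.
The taxi ride ends at 6:00 PM + 82 min = 7:22 PM.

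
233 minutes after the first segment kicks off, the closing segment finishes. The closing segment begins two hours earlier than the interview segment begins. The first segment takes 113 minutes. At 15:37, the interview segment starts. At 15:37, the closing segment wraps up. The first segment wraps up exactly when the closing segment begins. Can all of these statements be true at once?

Yes

The closing segment starts at 15:37 − 120 min = 13:37.
So the first segment ends at 13:37.
The first segment starts at 13:37 − 113 min = 11:44.
The closing segment ends at 11:44 + 233 min = 15:37.
That matches the stated 15:37, so the schedule is consistent.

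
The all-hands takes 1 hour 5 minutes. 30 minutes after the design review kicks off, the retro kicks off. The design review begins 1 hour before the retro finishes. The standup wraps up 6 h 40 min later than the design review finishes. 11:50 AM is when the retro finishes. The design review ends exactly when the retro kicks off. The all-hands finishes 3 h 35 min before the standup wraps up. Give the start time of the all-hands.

1:20 PM

The design review starts at 11:50 AM − 60 min = 10:50 AM.
The retro starts at 10:50 AM + 30 min = 11:20 AM.
So the design review ends at 11:20 AM.
The standup ends at 11:20 AM + 400 min = 6:00 PM.
The all-hands ends at 6:00 PM − 215 min = 2:25 PM.
The all-hands starts at 2:25 PM − 65 min = 1:20 PM.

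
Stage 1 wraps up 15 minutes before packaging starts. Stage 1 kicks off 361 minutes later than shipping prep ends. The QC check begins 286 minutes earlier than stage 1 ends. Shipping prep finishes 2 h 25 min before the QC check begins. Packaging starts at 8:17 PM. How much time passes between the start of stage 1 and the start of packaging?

1 hour 25 minutes

Stage 1 ends at 8:17 PM − 15 min = 8:02 PM.
The QC check starts at 8:02 PM − 286 min = 3:16 PM.
Shipping prep ends at 3:16 PM − 145 min = 12:51 PM.
Stage 1 starts at 12:51 PM + 361 min = 6:52 PM.
From 6:52 PM to 8:17 PM is 1 hour 25 minutes.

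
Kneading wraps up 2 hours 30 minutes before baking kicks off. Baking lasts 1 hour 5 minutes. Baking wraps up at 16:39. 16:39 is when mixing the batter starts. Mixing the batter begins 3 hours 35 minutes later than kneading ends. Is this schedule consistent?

Yes

Baking starts at 16:39 − 65 min = 15:34.
Kneading ends at 15:34 − 150 min = 13:04.
Mixing the batter starts at 13:04 + 215 min = 16:39.
That matches the stated 16:39, so the schedule is consistent.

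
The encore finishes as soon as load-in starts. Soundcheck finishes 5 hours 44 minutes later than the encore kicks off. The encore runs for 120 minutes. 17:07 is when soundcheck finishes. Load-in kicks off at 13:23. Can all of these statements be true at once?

Yes

The encore ends at 13:23.
The encore starts at 13:23 − 120 min = 11:23.
Soundcheck ends at 11:23 + 344 min = 17:07.
That matches the stated 17:07, so the schedule is consistent.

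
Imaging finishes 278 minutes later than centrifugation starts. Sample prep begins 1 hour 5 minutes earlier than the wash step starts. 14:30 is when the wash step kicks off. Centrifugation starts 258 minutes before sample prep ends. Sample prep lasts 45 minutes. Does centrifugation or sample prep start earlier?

centrifugation

Sample prep starts at 14:30 − 65 min = 13:25.
Sample prep ends at 13:25 + 45 min = 14:10.
Centrifugation starts at 14:10 − 258 min = 09:52.
Centrifugation starts at 09:52 and sample prep starts at 13:25, so centrifugation is first.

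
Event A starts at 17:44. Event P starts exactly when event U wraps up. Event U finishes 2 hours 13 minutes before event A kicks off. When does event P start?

15:31

Event U ends at 17:44 − 133 min = 15:31.
So event P starts at 15:31.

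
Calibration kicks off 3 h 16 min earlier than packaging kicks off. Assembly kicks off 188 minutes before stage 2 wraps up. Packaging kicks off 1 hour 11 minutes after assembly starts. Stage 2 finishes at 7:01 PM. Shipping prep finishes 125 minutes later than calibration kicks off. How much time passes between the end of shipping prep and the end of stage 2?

Assembly starts at 7:01 PM − 188 min = 3:53 PM.
Packaging starts at 3:53 PM + 71 min = 5:04 PM.
Calibration starts at 5:04 PM − 196 min = 1:48 PM.
Shipping prep ends at 1:48 PM + 125 min = 3:53 PM.
From 3:53 PM to 7:01 PM is 3 h 8 min.

3 h 8 min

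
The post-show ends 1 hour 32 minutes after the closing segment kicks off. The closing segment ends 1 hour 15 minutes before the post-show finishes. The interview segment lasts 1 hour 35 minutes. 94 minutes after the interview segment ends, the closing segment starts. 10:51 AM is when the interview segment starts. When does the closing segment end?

The interview segment ends at 10:51 AM + 95 min = 12:26 PM.
The closing segment starts at 12:26 PM + 94 min = 2:00 PM.
The post-show ends at 2:00 PM + 92 min = 3:32 PM.
The closing segment ends at 3:32 PM − 75 min = 2:17 PM.

2:17 PM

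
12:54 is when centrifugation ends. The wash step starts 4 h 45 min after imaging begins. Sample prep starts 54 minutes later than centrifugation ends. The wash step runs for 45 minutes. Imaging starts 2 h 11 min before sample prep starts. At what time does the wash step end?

Sample prep starts at 12:54 + 54 min = 13:48.
Imaging starts at 13:48 − 131 min = 11:37.
The wash step starts at 11:37 + 285 min = 16:22.
The wash step ends at 16:22 + 45 min = 17:07.

17:07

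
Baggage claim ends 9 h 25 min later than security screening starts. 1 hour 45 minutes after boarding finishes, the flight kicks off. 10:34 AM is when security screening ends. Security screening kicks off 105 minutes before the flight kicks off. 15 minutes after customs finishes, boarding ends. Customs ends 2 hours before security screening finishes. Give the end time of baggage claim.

6:14 PM

Customs ends at 10:34 AM − 120 min = 8:34 AM.
Boarding ends at 8:34 AM + 15 min = 8:49 AM.
The flight starts at 8:49 AM + 105 min = 10:34 AM.
Security screening starts at 10:34 AM − 105 min = 8:49 AM.
Baggage claim ends at 8:49 AM + 565 min = 6:14 PM.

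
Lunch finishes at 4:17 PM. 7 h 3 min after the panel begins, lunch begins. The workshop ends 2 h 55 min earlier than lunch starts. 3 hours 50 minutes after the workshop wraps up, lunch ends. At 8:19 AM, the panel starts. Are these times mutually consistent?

Yes

Lunch starts at 8:19 AM + 423 min = 3:22 PM.
The workshop ends at 3:22 PM − 175 min = 12:27 PM.
Lunch ends at 12:27 PM + 230 min = 4:17 PM.
That matches the stated 4:17 PM, so the schedule is consistent.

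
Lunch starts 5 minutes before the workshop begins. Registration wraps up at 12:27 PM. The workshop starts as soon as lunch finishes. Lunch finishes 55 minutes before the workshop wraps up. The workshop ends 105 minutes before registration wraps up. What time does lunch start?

The workshop ends at 12:27 PM − 105 min = 10:42 AM.
Lunch ends at 10:42 AM − 55 min = 9:47 AM.
So the workshop starts at 9:47 AM.
Lunch starts at 9:47 AM − 5 min = 9:42 AM.

9:42 AM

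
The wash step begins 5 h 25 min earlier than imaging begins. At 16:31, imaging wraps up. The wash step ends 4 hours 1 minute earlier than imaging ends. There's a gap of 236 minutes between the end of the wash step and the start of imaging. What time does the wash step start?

The wash step ends at 16:31 − 241 min = 12:30.
Imaging starts at 12:30 + 236 min = 16:26.
The wash step starts at 16:26 − 325 min = 11:01.

11:01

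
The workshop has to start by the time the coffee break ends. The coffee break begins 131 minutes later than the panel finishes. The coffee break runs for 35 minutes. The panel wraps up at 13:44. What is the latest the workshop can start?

The coffee break starts at 13:44 + 131 min = 15:55.
The coffee break ends at 15:55 + 35 min = 16:30.
The workshop is bounded by the coffee break, so the latest it can start is 16:30.

16:30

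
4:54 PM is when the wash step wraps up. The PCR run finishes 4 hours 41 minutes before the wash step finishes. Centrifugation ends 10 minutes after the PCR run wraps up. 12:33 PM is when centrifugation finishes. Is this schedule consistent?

The PCR run ends at 4:54 PM − 281 min = 12:13 PM.
Centrifugation ends at 12:13 PM + 10 min = 12:23 PM.
But centrifugation is also said to end at 12:33 PM — a 10-minute conflict.

No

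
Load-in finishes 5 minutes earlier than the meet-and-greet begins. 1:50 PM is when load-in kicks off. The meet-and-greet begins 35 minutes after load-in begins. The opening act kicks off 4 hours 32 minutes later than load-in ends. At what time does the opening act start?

6:52 PM

The meet-and-greet starts at 1:50 PM + 35 min = 2:25 PM.
Load-in ends at 2:25 PM − 5 min = 2:20 PM.
The opening act starts at 2:20 PM + 272 min = 6:52 PM.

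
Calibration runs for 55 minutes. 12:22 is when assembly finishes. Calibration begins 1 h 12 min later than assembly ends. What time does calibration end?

14:29

Calibration starts at 12:22 + 72 min = 13:34.
Calibration ends at 13:34 + 55 min = 14:29.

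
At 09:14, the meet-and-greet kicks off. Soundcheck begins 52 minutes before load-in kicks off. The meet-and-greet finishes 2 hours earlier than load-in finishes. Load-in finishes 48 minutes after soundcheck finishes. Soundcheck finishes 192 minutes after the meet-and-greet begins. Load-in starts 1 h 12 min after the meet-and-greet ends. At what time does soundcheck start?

11:34

Soundcheck ends at 09:14 + 192 min = 12:26.
Load-in ends at 12:26 + 48 min = 13:14.
The meet-and-greet ends at 13:14 − 120 min = 11:14.
Load-in starts at 11:14 + 72 min = 12:26.
Soundcheck starts at 12:26 − 52 min = 11:34.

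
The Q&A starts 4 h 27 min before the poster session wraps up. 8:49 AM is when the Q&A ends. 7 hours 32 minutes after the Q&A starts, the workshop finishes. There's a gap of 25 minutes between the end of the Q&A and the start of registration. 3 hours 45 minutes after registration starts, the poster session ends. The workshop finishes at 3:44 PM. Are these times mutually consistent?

No

Registration starts at 8:49 AM + 25 min = 9:14 AM.
The poster session ends at 9:14 AM + 225 min = 12:59 PM.
The Q&A starts at 12:59 PM − 267 min = 8:32 AM.
The workshop ends at 8:32 AM + 452 min = 4:04 PM.
But the workshop is also said to end at 3:44 PM — a 20-minute conflict.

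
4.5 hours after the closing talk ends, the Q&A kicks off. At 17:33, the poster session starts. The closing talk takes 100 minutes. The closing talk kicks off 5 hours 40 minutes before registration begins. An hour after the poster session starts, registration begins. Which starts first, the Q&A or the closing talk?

Registration starts at 17:33 + 60 min = 18:33.
The closing talk starts at 18:33 − 340 min = 12:53.
The closing talk ends at 12:53 + 100 min = 14:33.
The Q&A starts at 14:33 + 270 min = 19:03.
The Q&A starts at 19:03 and the closing talk starts at 12:53, so the closing talk is first.

the closing talk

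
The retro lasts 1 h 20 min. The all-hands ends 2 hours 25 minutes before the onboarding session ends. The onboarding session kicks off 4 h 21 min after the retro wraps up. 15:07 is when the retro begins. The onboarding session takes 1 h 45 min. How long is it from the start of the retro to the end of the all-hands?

5 hours 1 minute

The retro ends at 15:07 + 80 min = 16:27.
The onboarding session starts at 16:27 + 261 min = 20:48.
The onboarding session ends at 20:48 + 105 min = 22:33.
The all-hands ends at 22:33 − 145 min = 20:08.
From 15:07 to 20:08 is 5 hours 1 minute.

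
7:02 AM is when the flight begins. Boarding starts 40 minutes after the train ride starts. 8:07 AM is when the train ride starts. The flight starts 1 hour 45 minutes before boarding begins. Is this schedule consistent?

Boarding starts at 8:07 AM + 40 min = 8:47 AM.
The flight starts at 8:47 AM − 105 min = 7:02 AM.
That matches the stated 7:02 AM, so the schedule is consistent.

Yes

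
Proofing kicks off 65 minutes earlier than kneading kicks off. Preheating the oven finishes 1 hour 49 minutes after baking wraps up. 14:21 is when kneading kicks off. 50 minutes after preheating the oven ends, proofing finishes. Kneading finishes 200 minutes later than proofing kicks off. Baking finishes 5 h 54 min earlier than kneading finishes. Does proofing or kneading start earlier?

proofing

Proofing starts at 14:21 − 65 min = 13:16.
Proofing starts at 13:16 and kneading starts at 14:21, so proofing is first.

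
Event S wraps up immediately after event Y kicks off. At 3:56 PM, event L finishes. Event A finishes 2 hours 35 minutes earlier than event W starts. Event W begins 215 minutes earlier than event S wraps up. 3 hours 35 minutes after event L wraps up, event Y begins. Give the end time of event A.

1:21 PM

Event Y starts at 3:56 PM + 215 min = 7:31 PM.
So event S ends at 7:31 PM.
Event W starts at 7:31 PM − 215 min = 3:56 PM.
Event A ends at 3:56 PM − 155 min = 1:21 PM.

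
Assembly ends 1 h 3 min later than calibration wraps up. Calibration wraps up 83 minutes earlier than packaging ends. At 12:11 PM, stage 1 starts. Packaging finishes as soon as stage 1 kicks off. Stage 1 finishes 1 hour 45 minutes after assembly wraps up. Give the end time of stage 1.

1:36 PM

Packaging ends at 12:11 PM.
Calibration ends at 12:11 PM − 83 min = 10:48 AM.
Assembly ends at 10:48 AM + 63 min = 11:51 AM.
Stage 1 ends at 11:51 AM + 105 min = 1:36 PM.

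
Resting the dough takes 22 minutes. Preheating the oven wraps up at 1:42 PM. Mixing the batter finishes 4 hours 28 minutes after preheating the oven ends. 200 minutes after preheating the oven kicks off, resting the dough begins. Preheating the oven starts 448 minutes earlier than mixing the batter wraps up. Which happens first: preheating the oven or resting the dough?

Mixing the batter ends at 1:42 PM + 268 min = 6:10 PM.
Preheating the oven starts at 6:10 PM − 448 min = 10:42 AM.
Resting the dough starts at 10:42 AM + 200 min = 2:02 PM.
Preheating the oven starts at 10:42 AM and resting the dough starts at 2:02 PM, so preheating the oven is first.

preheating the oven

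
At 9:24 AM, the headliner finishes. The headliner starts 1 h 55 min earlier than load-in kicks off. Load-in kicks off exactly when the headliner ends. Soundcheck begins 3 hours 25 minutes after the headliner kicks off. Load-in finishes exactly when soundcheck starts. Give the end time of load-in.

Load-in starts at 9:24 AM.
The headliner starts at 9:24 AM − 115 min = 7:29 AM.
Soundcheck starts at 7:29 AM + 205 min = 10:54 AM.
So load-in ends at 10:54 AM.

10:54 AM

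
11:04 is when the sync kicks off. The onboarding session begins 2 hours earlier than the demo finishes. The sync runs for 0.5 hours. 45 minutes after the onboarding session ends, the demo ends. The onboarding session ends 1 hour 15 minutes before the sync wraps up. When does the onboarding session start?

The sync ends at 11:04 + 30 min = 11:34.
The onboarding session ends at 11:34 − 75 min = 10:19.
The demo ends at 10:19 + 45 min = 11:04.
The onboarding session starts at 11:04 − 120 min = 09:04.

09:04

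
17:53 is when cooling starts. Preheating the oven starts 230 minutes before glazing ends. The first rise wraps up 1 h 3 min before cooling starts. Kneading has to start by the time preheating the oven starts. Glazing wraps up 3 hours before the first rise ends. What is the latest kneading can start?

10:00

The first rise ends at 17:53 − 63 min = 16:50.
Glazing ends at 16:50 − 180 min = 13:50.
Preheating the oven starts at 13:50 − 230 min = 10:00.
Kneading is bounded by preheating the oven, so the latest it can start is 10:00.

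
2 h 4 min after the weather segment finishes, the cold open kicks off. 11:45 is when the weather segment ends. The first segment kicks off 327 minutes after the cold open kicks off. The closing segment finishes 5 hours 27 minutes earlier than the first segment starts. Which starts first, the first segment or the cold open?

the cold open

The cold open starts at 11:45 + 124 min = 13:49.
The first segment starts at 13:49 + 327 min = 19:16.
The first segment starts at 19:16 and the cold open starts at 13:49, so the cold open is first.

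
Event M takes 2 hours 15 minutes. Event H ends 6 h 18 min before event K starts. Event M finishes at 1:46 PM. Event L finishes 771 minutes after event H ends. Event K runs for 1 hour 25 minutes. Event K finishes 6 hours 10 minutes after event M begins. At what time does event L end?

10:49 PM

Event M starts at 1:46 PM − 135 min = 11:31 AM.
Event K ends at 11:31 AM + 370 min = 5:41 PM.
Event K starts at 5:41 PM − 85 min = 4:16 PM.
Event H ends at 4:16 PM − 378 min = 9:58 AM.
Event L ends at 9:58 AM + 771 min = 10:49 PM.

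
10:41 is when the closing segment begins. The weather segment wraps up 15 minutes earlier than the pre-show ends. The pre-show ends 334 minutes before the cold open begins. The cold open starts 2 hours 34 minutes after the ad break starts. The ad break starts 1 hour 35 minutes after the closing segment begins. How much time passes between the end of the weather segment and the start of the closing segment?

The ad break starts at 10:41 + 95 min = 12:16.
The cold open starts at 12:16 + 154 min = 14:50.
The pre-show ends at 14:50 − 334 min = 09:16.
The weather segment ends at 09:16 − 15 min = 09:01.
From 09:01 to 10:41 is 1 h 40 min.

1 h 40 min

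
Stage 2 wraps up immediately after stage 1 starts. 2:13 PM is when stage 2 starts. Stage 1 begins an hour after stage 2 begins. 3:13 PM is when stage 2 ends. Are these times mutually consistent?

Stage 1 starts at 2:13 PM + 60 min = 3:13 PM.
So stage 2 ends at 3:13 PM.
That matches the stated 3:13 PM, so the schedule is consistent.

Yes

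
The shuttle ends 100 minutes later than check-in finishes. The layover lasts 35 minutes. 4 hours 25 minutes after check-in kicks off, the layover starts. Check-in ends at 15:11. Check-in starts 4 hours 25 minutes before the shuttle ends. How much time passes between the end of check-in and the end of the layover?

The shuttle ends at 15:11 + 100 min = 16:51.
Check-in starts at 16:51 − 265 min = 12:26.
The layover starts at 12:26 + 265 min = 16:51.
The layover ends at 16:51 + 35 min = 17:26.
From 15:11 to 17:26 is 135 minutes.

135 minutes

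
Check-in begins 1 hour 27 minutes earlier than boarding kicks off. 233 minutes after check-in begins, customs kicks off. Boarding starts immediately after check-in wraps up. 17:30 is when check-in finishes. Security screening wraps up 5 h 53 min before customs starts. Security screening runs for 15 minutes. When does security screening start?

Boarding starts at 17:30.
Check-in starts at 17:30 − 87 min = 16:03.
Customs starts at 16:03 + 233 min = 19:56.
Security screening ends at 19:56 − 353 min = 14:03.
Security screening starts at 14:03 − 15 min = 13:48.

13:48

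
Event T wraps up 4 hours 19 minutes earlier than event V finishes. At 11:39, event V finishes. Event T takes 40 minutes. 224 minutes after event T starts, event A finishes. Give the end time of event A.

Event T ends at 11:39 − 259 min = 07:20.
Event T starts at 07:20 − 40 min = 06:40.
Event A ends at 06:40 + 224 min = 10:24.

10:24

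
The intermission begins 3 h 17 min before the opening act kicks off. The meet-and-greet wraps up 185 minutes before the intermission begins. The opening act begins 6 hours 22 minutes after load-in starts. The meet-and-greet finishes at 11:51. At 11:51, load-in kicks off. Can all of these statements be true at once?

Yes

The opening act starts at 11:51 + 382 min = 18:13.
The intermission starts at 18:13 − 197 min = 14:56.
The meet-and-greet ends at 14:56 − 185 min = 11:51.
That matches the stated 11:51, so the schedule is consistent.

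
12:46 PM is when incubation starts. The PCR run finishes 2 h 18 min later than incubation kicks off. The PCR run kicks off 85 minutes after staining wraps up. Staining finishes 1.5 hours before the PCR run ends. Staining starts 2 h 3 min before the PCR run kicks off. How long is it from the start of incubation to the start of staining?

10 minutes

The PCR run ends at 12:46 PM + 138 min = 3:04 PM.
Staining ends at 3:04 PM − 90 min = 1:34 PM.
The PCR run starts at 1:34 PM + 85 min = 2:59 PM.
Staining starts at 2:59 PM − 123 min = 12:56 PM.
From 12:46 PM to 12:56 PM is 10 minutes.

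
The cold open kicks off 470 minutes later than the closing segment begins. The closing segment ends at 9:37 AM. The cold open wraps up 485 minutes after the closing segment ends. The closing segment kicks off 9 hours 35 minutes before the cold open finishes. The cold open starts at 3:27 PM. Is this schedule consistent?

No

The cold open ends at 9:37 AM + 485 min = 5:42 PM.
The closing segment starts at 5:42 PM − 575 min = 8:07 AM.
The cold open starts at 8:07 AM + 470 min = 3:57 PM.
But the cold open is also said to start at 3:27 PM — a 30-minute conflict.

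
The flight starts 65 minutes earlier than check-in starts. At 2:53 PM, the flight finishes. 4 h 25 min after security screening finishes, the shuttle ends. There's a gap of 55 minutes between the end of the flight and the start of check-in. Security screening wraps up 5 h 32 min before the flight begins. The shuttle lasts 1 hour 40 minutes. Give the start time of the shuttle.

Check-in starts at 2:53 PM + 55 min = 3:48 PM.
The flight starts at 3:48 PM − 65 min = 2:43 PM.
Security screening ends at 2:43 PM − 332 min = 9:11 AM.
The shuttle ends at 9:11 AM + 265 min = 1:36 PM.
The shuttle starts at 1:36 PM − 100 min = 11:56 AM.

11:56 AM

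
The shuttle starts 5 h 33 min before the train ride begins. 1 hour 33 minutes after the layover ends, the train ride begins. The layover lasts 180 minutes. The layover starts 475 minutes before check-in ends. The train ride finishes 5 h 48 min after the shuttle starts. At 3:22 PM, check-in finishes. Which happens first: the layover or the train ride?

The layover starts at 3:22 PM − 475 min = 7:27 AM.
The layover ends at 7:27 AM + 180 min = 10:27 AM.
The train ride starts at 10:27 AM + 93 min = 12:00 PM.
The layover starts at 7:27 AM and the train ride starts at 12:00 PM, so the layover is first.

the layover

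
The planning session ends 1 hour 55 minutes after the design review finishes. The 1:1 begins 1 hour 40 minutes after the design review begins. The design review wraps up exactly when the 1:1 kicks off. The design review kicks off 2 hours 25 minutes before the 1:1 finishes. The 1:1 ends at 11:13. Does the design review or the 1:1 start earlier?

The design review starts at 11:13 − 145 min = 08:48.
The 1:1 starts at 08:48 + 100 min = 10:28.
The design review starts at 08:48 and the 1:1 starts at 10:28, so the design review is first.

the design review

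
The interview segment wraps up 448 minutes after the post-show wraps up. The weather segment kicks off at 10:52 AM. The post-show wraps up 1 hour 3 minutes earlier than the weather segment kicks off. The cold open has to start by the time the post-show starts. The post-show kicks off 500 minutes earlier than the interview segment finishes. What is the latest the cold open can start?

8:57 AM

The post-show ends at 10:52 AM − 63 min = 9:49 AM.
The interview segment ends at 9:49 AM + 448 min = 5:17 PM.
The post-show starts at 5:17 PM − 500 min = 8:57 AM.
The cold open is bounded by the post-show, so the latest it can start is 8:57 AM.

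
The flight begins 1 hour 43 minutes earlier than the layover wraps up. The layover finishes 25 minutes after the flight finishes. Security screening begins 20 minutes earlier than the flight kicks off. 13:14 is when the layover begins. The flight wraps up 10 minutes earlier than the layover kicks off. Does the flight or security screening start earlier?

security screening

The flight ends at 13:14 − 10 min = 13:04.
The layover ends at 13:04 + 25 min = 13:29.
The flight starts at 13:29 − 103 min = 11:46.
Security screening starts at 11:46 − 20 min = 11:26.
The flight starts at 11:46 and security screening starts at 11:26, so security screening is first.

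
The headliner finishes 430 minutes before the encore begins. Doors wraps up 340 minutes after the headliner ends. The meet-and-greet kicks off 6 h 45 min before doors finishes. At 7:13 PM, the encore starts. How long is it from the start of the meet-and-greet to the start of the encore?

The headliner ends at 7:13 PM − 430 min = 12:03 PM.
Doors ends at 12:03 PM + 340 min = 5:43 PM.
The meet-and-greet starts at 5:43 PM − 405 min = 10:58 AM.
From 10:58 AM to 7:13 PM is 8 hours 15 minutes.

8 hours 15 minutes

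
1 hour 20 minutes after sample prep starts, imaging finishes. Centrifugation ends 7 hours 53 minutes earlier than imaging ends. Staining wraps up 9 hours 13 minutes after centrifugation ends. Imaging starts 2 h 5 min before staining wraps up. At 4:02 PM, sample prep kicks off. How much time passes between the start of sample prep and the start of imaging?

35 minutes

Imaging ends at 4:02 PM + 80 min = 5:22 PM.
Centrifugation ends at 5:22 PM − 473 min = 9:29 AM.
Staining ends at 9:29 AM + 553 min = 6:42 PM.
Imaging starts at 6:42 PM − 125 min = 4:37 PM.
From 4:02 PM to 4:37 PM is 35 minutes.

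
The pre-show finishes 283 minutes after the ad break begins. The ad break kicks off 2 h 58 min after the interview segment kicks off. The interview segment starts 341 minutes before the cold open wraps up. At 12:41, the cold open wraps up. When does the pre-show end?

The interview segment starts at 12:41 − 341 min = 07:00.
The ad break starts at 07:00 + 178 min = 09:58.
The pre-show ends at 09:58 + 283 min = 14:41.

14:41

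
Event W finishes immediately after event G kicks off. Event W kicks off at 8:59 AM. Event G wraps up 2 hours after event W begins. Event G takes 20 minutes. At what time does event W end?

Event G ends at 8:59 AM + 120 min = 10:59 AM.
Event G starts at 10:59 AM − 20 min = 10:39 AM.
So event W ends at 10:39 AM.

10:39 AM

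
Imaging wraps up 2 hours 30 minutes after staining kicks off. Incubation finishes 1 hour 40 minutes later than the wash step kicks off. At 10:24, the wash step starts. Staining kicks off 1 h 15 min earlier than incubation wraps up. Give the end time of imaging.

13:19

Incubation ends at 10:24 + 100 min = 12:04.
Staining starts at 12:04 − 75 min = 10:49.
Imaging ends at 10:49 + 150 min = 13:19.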